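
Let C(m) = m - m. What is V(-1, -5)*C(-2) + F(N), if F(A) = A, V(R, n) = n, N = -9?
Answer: -9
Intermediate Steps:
C(m) = 0
V(-1, -5)*C(-2) + F(N) = -5*0 - 9 = 0 - 9 = -9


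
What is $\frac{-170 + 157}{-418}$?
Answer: $\frac{13}{418} \approx 0.0311$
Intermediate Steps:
$\frac{-170 + 157}{-418} = \left(- \frac{1}{418}\right) \left(-13\right) = \frac{13}{418}$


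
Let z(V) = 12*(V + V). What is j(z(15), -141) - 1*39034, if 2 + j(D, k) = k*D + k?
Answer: -89937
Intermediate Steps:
z(V) = 24*V (z(V) = 12*(2*V) = 24*V)
j(D, k) = -2 + k + D*k (j(D, k) = -2 + (k*D + k) = -2 + (D*k + k) = -2 + (k + D*k) = -2 + k + D*k)
j(z(15), -141) - 1*39034 = (-2 - 141 + (24*15)*(-141)) - 1*39034 = (-2 - 141 + 360*(-141)) - 39034 = (-2 - 141 - 50760) - 39034 = -50903 - 39034 = -89937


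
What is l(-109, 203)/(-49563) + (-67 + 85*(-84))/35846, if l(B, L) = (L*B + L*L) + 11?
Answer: -1041608219/1776635298 ≈ -0.58628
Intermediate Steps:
l(B, L) = 11 + L² + B*L (l(B, L) = (B*L + L²) + 11 = (L² + B*L) + 11 = 11 + L² + B*L)
l(-109, 203)/(-49563) + (-67 + 85*(-84))/35846 = (11 + 203² - 109*203)/(-49563) + (-67 + 85*(-84))/35846 = (11 + 41209 - 22127)*(-1/49563) + (-67 - 7140)*(1/35846) = 19093*(-1/49563) - 7207*1/35846 = -19093/49563 - 7207/35846 = -1041608219/1776635298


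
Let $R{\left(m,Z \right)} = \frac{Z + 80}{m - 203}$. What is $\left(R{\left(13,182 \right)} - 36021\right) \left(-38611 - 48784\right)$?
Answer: $\frac{59815340354}{19} \approx 3.1482 \cdot 10^{9}$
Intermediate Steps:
$R{\left(m,Z \right)} = \frac{80 + Z}{-203 + m}$
$\left(R{\left(13,182 \right)} - 36021\right) \left(-38611 - 48784\right) = \left(\frac{80 + 182}{-203 + 13} - 36021\right) \left(-38611 - 48784\right) = \left(\frac{1}{-190} \cdot 262 - 36021\right) \left(-87395\right) = \left(\left(- \frac{1}{190}\right) 262 - 36021\right) \left(-87395\right) = \left(- \frac{131}{95} - 36021\right) \left(-87395\right) = \left(- \frac{3422126}{95}\right) \left(-87395\right) = \frac{59815340354}{19}$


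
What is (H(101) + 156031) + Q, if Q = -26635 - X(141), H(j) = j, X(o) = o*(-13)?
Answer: 131330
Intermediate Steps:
X(o) = -13*o
Q = -24802 (Q = -26635 - (-13)*141 = -26635 - 1*(-1833) = -26635 + 1833 = -24802)
(H(101) + 156031) + Q = (101 + 156031) - 24802 = 156132 - 24802 = 131330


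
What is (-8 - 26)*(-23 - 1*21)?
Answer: 1496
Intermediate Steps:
(-8 - 26)*(-23 - 1*21) = -34*(-23 - 21) = -34*(-44) = 1496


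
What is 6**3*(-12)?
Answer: -2592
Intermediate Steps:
6**3*(-12) = 216*(-12) = -2592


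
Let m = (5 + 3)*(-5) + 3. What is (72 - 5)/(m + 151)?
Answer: 67/114 ≈ 0.58772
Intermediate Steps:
m = -37 (m = 8*(-5) + 3 = -40 + 3 = -37)
(72 - 5)/(m + 151) = (72 - 5)/(-37 + 151) = 67/114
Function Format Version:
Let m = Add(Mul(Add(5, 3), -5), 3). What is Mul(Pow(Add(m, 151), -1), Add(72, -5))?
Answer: Rational(67, 114) ≈ 0.58772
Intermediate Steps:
m = -37 (m = Add(Mul(8, -5), 3) = Add(-40, 3) = -37)
Mul(Pow(Add(m, 151), -1), Add(72, -5)) = Mul(Pow(Add(-37, 151), -1), Add(72, -5)) = Mul(Pow(114, -1), 67) = Mul(Rational(1, 114), 67) = Rational(67, 114)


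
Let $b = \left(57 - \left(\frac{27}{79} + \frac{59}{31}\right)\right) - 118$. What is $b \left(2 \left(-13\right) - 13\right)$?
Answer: $\frac{6040593}{2449} \approx 2466.6$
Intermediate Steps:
$b = - \frac{154887}{2449}$ ($b = \left(57 - \frac{5498}{2449}\right) - 118 = \frac{134095}{2449} - 118 = - \frac{154887}{2449} \approx -63.245$)
$b \left(2 \left(-13\right) - 13\right) = - \frac{154887 \left(2 \left(-13\right) - 13\right)}{2449} = - \frac{154887 \left(-26 - 13\right)}{2449} = \left(- \frac{154887}{2449}\right) \left(-39\right) = \frac{6040593}{2449}$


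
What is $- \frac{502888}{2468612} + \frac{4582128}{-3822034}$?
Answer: $- \frac{1654193900066}{1179389874601} \approx -1.4026$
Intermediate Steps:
$- \frac{502888}{2468612} + \frac{4582128}{-3822034} = \left(-502888\right) \frac{1}{2468612} + 4582128 \left(- \frac{1}{3822034}\right) = - \frac{125722}{617153} - \frac{2291064}{1911017} = - \frac{1654193900066}{1179389874601}$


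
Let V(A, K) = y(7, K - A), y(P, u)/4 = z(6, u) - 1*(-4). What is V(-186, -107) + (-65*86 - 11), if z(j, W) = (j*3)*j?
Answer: -5153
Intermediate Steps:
z(j, W) = 3*j² (z(j, W) = (3*j)*j = 3*j²)
y(P, u) = 448 (y(P, u) = 4*(3*6² - 1*(-4)) = 4*(3*36 + 4) = 4*(108 + 4) = 4*112 = 448)
V(A, K) = 448
V(-186, -107) + (-65*86 - 11) = 448 + (-65*86 - 11) = 448 + (-5590 - 11) = 448 - 5601 = -5153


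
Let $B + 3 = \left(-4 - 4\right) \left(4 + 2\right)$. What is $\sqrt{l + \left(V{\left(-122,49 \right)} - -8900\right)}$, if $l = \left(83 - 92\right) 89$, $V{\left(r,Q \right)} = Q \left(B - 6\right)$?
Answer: $\sqrt{5306} \approx 72.842$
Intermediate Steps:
$B = -51$ ($B = -3 + \left(-4 - 4\right) \left(4 + 2\right) = -3 - 48 = -51$)
$V{\left(r,Q \right)} = - 57 Q$ ($V{\left(r,Q \right)} = Q \left(-51 - 6\right) = Q \left(-57\right) = - 57 Q$)
$l = -801$ ($l = \left(-9\right) 89 = -801$)
$\sqrt{l + \left(V{\left(-122,49 \right)} - -8900\right)} = \sqrt{-801 - -6107} = \sqrt{-801 + \left(-2793 + 8900\right)} = \sqrt{-801 + 6107} = \sqrt{5306}$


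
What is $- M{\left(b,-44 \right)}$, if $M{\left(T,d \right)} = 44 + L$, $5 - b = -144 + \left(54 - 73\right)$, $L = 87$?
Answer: $-131$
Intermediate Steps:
$b = 168$ ($b = 5 - \left(-144 + \left(54 - 73\right)\right) = 5 - \left(-144 - 19\right) = 5 - -163 = 5 + 163 = 168$)
$M{\left(T,d \right)} = 131$ ($M{\left(T,d \right)} = 44 + 87 = 131$)
$- M{\left(b,-44 \right)} = \left(-1\right) 131 = -131$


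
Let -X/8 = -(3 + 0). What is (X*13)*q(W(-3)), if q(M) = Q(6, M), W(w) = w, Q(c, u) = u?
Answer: -936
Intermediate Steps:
X = 24 (X = -(-8)*(3 + 0) = -(-8)*3 = -8*(-3) = 24)
q(M) = M
(X*13)*q(W(-3)) = (24*13)*(-3) = 312*(-3) = -936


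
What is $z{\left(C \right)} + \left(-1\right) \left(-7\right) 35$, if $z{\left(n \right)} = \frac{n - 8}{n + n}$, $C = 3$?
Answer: $\frac{1465}{6} \approx 244.17$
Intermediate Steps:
$z{\left(n \right)} = \frac{-8 + n}{2 n}$
$z{\left(C \right)} + \left(-1\right) \left(-7\right) 35 = \frac{-8 + 3}{2 \cdot 3} + \left(-1\right) \left(-7\right) 35 = \frac{1}{2} \cdot \frac{1}{3} \left(-5\right) + 7 \cdot 35 = - \frac{5}{6} + 245 = \frac{1465}{6}$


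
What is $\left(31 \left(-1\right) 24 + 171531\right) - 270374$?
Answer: $-99587$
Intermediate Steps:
$\left(31 \left(-1\right) 24 + 171531\right) - 270374 = \left(\left(-31\right) 24 + 171531\right) - 270374 = \left(-744 + 171531\right) - 270374 = 170787 - 270374 = -99587$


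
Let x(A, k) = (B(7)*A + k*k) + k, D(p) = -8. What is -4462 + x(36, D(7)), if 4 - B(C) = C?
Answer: -4514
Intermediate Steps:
B(C) = 4 - C
x(A, k) = k + k**2 - 3*A (x(A, k) = ((4 - 1*7)*A + k*k) + k = ((4 - 7)*A + k**2) + k = (-3*A + k**2) + k = (k**2 - 3*A) + k = k + k**2 - 3*A)
-4462 + x(36, D(7)) = -4462 + (-8 + (-8)**2 - 3*36) = -4462 + (-8 + 64 - 108) = -4462 - 52 = -4514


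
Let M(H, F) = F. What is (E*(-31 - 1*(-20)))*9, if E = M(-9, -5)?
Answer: 495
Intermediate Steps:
E = -5
(E*(-31 - 1*(-20)))*9 = -5*(-31 - 1*(-20))*9 = -5*(-31 + 20)*9 = -5*(-11)*9 = 55*9 = 495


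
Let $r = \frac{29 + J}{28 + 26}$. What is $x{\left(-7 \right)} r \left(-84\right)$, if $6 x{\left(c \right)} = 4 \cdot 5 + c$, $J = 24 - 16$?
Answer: $- \frac{3367}{27} \approx -124.7$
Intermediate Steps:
$J = 8$
$x{\left(c \right)} = \frac{10}{3} + \frac{c}{6}$ ($x{\left(c \right)} = \frac{4 \cdot 5 + c}{6} = \frac{20 + c}{6} = \frac{10}{3} + \frac{c}{6}$)
$r = \frac{37}{54}$ ($r = \frac{29 + 8}{28 + 26} = \frac{37}{54} \approx 0.68519$)
$x{\left(-7 \right)} r \left(-84\right) = \left(\frac{10}{3} + \frac{1}{6} \left(-7\right)\right) \frac{37}{54} \left(-84\right) = \left(\frac{10}{3} - \frac{7}{6}\right) \frac{37}{54} \left(-84\right) = \frac{13}{6} \cdot \frac{37}{54} \left(-84\right) = \frac{481}{324} \left(-84\right) = - \frac{3367}{27}$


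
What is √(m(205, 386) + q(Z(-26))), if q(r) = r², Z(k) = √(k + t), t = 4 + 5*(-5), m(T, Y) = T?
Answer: √158 ≈ 12.570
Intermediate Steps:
t = -21 (t = 4 - 25 = -21)
Z(k) = √(-21 + k) (Z(k) = √(k - 21) = √(-21 + k))
√(m(205, 386) + q(Z(-26))) = √(205 + (√(-21 - 26))²) = √(205 + (√(-47))²) = √(205 + (I*√47)²) = √(205 - 47) = √158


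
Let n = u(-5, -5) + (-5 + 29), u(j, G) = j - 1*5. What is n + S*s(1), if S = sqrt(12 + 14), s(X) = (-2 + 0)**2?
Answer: 14 + 4*sqrt(26) ≈ 34.396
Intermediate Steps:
u(j, G) = -5 + j (u(j, G) = j - 5 = -5 + j)
s(X) = 4 (s(X) = (-2)**2 = 4)
n = 14 (n = (-5 - 5) + (-5 + 29) = -10 + 24 = 14)
S = sqrt(26) ≈ 5.0990
n + S*s(1) = 14 + sqrt(26)*4 = 14 + 4*sqrt(26)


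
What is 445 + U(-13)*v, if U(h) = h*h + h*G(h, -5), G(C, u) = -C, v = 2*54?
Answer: 445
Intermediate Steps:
v = 108
U(h) = 0 (U(h) = h*h + h*(-h) = h**2 - h**2 = 0)
445 + U(-13)*v = 445 + 0*108 = 445 + 0 = 445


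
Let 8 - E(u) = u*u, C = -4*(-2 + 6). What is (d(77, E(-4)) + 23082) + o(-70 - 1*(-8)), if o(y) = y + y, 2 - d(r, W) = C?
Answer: 22976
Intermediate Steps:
C = -16 (C = -4*4 = -16)
E(u) = 8 - u**2 (E(u) = 8 - u*u = 8 - u**2)
d(r, W) = 18 (d(r, W) = 2 - 1*(-16) = 2 + 16 = 18)
o(y) = 2*y
(d(77, E(-4)) + 23082) + o(-70 - 1*(-8)) = (18 + 23082) + 2*(-70 - 1*(-8)) = 23100 + 2*(-70 + 8) = 23100 + 2*(-62) = 23100 - 124 = 22976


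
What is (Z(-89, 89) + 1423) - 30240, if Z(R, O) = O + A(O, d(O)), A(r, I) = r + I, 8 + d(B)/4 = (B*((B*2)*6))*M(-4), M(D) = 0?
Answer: -28671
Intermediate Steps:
d(B) = -32 (d(B) = -32 + 4*((B*((B*2)*6))*0) = -32 + 4*((B*((2*B)*6))*0) = -32 + 4*((B*(12*B))*0) = -32 + 4*((12*B**2)*0) = -32 + 4*0 = -32 + 0 = -32)
A(r, I) = I + r
Z(R, O) = -32 + 2*O (Z(R, O) = O + (-32 + O) = -32 + 2*O)
(Z(-89, 89) + 1423) - 30240 = ((-32 + 2*89) + 1423) - 30240 = ((-32 + 178) + 1423) - 30240 = (146 + 1423) - 30240 = 1569 - 30240 = -28671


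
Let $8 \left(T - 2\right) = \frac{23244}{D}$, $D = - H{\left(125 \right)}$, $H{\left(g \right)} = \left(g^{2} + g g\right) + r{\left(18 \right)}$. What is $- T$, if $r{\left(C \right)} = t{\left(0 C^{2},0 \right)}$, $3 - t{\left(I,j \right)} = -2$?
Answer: $- \frac{119209}{62510} \approx -1.907$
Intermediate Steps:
$t{\left(I,j \right)} = 5$ ($t{\left(I,j \right)} = 3 - -2 = 3 + 2 = 5$)
$r{\left(C \right)} = 5$
$H{\left(g \right)} = 5 + 2 g^{2}$ ($H{\left(g \right)} = \left(g^{2} + g g\right) + 5 = \left(g^{2} + g^{2}\right) + 5 = 2 g^{2} + 5 = 5 + 2 g^{2}$)
$D = -31255$ ($D = - (5 + 2 \cdot 125^{2}) = - (5 + 2 \cdot 15625) = - (5 + 31250) = \left(-1\right) 31255 = -31255$)
$T = \frac{119209}{62510}$ ($T = 2 + \frac{23244 \frac{1}{-31255}}{8} = 2 + \frac{23244 \left(- \frac{1}{31255}\right)}{8} = 2 + \frac{1}{8} \left(- \frac{23244}{31255}\right) = 2 - \frac{5811}{62510} = \frac{119209}{62510} \approx 1.907$)
$- T = \left(-1\right) \frac{119209}{62510} = - \frac{119209}{62510}$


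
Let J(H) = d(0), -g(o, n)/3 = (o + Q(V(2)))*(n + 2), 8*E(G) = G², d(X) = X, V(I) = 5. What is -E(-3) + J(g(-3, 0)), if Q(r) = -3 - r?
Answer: -9/8 ≈ -1.1250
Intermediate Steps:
E(G) = G²/8
g(o, n) = -3*(-8 + o)*(2 + n) (g(o, n) = -3*(o + (-3 - 1*5))*(n + 2) = -3*(o + (-3 - 5))*(2 + n) = -3*(o - 8)*(2 + n) = -3*(-8 + o)*(2 + n))
J(H) = 0
-E(-3) + J(g(-3, 0)) = -(-3)²/8 + 0 = -9/8 + 0 = -9/8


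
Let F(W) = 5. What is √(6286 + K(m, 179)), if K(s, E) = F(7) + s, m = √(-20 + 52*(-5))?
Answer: √(6291 + 2*I*√70) ≈ 79.316 + 0.105*I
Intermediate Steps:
m = 2*I*√70 (m = √(-20 - 260) = √(-280) = 2*I*√70 ≈ 16.733*I)
K(s, E) = 5 + s
√(6286 + K(m, 179)) = √(6286 + (5 + 2*I*√70)) = √(6291 + 2*I*√70)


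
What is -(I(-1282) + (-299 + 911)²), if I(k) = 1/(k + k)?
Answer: -960330815/2564 ≈ -3.7454e+5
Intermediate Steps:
I(k) = 1/(2*k)
-(I(-1282) + (-299 + 911)²) = -((½)/(-1282) + (-299 + 911)²) = -((½)*(-1/1282) + 612²) = -(-1/2564 + 374544) = -1*960330815/2564 = -960330815/2564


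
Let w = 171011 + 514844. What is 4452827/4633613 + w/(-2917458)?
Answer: 9812949109651/13518371315754 ≈ 0.72590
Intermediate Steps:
w = 685855
4452827/4633613 + w/(-2917458) = 4452827/4633613 + 685855/(-2917458) = 4452827*(1/4633613) + 685855*(-1/2917458) = 4452827/4633613 - 685855/2917458 = 9812949109651/13518371315754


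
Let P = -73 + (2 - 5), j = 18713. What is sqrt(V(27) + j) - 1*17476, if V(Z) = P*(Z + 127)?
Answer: -17476 + sqrt(7009) ≈ -17392.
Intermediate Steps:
P = -76 (P = -73 - 3 = -76)
V(Z) = -9652 - 76*Z (V(Z) = -76*(Z + 127) = -76*(127 + Z) = -9652 - 76*Z)
sqrt(V(27) + j) - 1*17476 = sqrt((-9652 - 76*27) + 18713) - 1*17476 = sqrt((-9652 - 2052) + 18713) - 17476 = sqrt(-11704 + 18713) - 17476 = sqrt(7009) - 17476 = -17476 + sqrt(7009)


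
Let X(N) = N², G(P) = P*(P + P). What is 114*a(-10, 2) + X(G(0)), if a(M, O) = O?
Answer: 228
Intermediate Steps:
G(P) = 2*P² (G(P) = P*(2*P) = 2*P²)
114*a(-10, 2) + X(G(0)) = 114*2 + (2*0²)² = 228 + (2*0)² = 228 + 0² = 228 + 0 = 228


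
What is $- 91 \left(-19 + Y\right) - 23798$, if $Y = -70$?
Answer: $-15699$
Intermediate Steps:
$- 91 \left(-19 + Y\right) - 23798 = - 91 \left(-19 - 70\right) - 23798 = \left(-91\right) \left(-89\right) - 23798 = 8099 - 23798 = -15699$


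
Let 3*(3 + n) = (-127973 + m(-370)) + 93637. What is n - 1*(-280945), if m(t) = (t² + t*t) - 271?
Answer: 360673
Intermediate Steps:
m(t) = -271 + 2*t² (m(t) = (t² + t²) - 271 = 2*t² - 271 = -271 + 2*t²)
n = 79728 (n = -3 + ((-127973 + (-271 + 2*(-370)²)) + 93637)/3 = -3 + ((-127973 + (-271 + 2*136900)) + 93637)/3 = -3 + ((-127973 + (-271 + 273800)) + 93637)/3 = -3 + ((-127973 + 273529) + 93637)/3 = -3 + (145556 + 93637)/3 = -3 + (⅓)*239193 = -3 + 79731 = 79728)
n - 1*(-280945) = 79728 - 1*(-280945) = 79728 + 280945 = 360673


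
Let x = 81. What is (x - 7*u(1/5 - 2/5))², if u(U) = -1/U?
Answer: 2116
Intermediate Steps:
(x - 7*u(1/5 - 2/5))² = (81 - (-7)/(1/5 - 2/5))² = (81 - (-7)/(1*(⅕) - 2*⅕))² = (81 - (-7)/(⅕ - ⅖))² = (81 - (-7)/(-⅕))² = (81 - (-7)*(-5))² = (81 - 7*5)² = (81 - 35)² = 46² = 2116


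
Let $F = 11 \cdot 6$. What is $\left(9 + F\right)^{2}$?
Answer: $5625$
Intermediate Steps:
$F = 66$
$\left(9 + F\right)^{2} = \left(9 + 66\right)^{2} = 75^{2} = 5625$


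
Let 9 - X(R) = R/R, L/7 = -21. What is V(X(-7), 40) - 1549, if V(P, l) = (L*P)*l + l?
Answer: -48549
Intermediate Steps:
L = -147 (L = 7*(-21) = -147)
X(R) = 8 (X(R) = 9 - R/R = 9 - 1*1 = 9 - 1 = 8)
V(P, l) = l - 147*P*l (V(P, l) = (-147*P)*l + l = -147*P*l + l = l - 147*P*l)
V(X(-7), 40) - 1549 = 40*(1 - 147*8) - 1549 = 40*(1 - 1176) - 1549 = 40*(-1175) - 1549 = -47000 - 1549 = -48549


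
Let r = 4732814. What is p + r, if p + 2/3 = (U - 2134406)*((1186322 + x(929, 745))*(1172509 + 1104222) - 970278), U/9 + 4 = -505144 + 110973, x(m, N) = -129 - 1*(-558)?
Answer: -46056634886715359489/3 ≈ -1.5352e+19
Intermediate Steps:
x(m, N) = 429 (x(m, N) = -129 + 558 = 429)
U = -3547575 (U = -36 + 9*(-505144 + 110973) = -36 + 9*(-394171) = -36 - 3547539 = -3547575)
p = -46056634886729557931/3 (p = -⅔ + (-3547575 - 2134406)*((1186322 + 429)*(1172509 + 1104222) - 970278) = -⅔ - 5681981*(1186751*2276731 - 970278) = -⅔ - 5681981*(2701912790981 - 970278) = -⅔ - 5681981*2701911820703 = -⅔ - 15352211628909852643 = -46056634886729557931/3 ≈ -1.5352e+19)
p + r = -46056634886729557931/3 + 4732814 = -46056634886715359489/3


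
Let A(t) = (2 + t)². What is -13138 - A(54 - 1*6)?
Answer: -15638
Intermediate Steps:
-13138 - A(54 - 1*6) = -13138 - (2 + (54 - 1*6))² = -13138 - (2 + (54 - 6))² = -13138 - (2 + 48)² = -13138 - 1*50² = -13138 - 1*2500 = -13138 - 2500 = -15638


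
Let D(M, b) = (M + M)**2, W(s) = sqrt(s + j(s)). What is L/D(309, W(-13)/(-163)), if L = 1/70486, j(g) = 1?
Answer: 1/26920295064 ≈ 3.7147e-11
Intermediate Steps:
W(s) = sqrt(1 + s) (W(s) = sqrt(s + 1) = sqrt(1 + s))
L = 1/70486 ≈ 1.4187e-5
D(M, b) = 4*M**2 (D(M, b) = (2*M)**2 = 4*M**2)
L/D(309, W(-13)/(-163)) = 1/(70486*((4*309**2))) = 1/(70486*((4*95481))) = (1/70486)/381924 = (1/70486)*(1/381924) = 1/26920295064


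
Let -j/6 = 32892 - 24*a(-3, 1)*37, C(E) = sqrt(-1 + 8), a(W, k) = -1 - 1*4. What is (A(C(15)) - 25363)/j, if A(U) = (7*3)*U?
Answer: 25363/223992 - 7*sqrt(7)/74664 ≈ 0.11298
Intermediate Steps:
a(W, k) = -5 (a(W, k) = -1 - 4 = -5)
C(E) = sqrt(7)
A(U) = 21*U
j = -223992 (j = -6*(32892 - 24*(-5)*37) = -6*(32892 + 120*37) = -6*(32892 + 4440) = -6*37332 = -223992)
(A(C(15)) - 25363)/j = (21*sqrt(7) - 25363)/(-223992) = (-25363 + 21*sqrt(7))*(-1/223992) = 25363/223992 - 7*sqrt(7)/74664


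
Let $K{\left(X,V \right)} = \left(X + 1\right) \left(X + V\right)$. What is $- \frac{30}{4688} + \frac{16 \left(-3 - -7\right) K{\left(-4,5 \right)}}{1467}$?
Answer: $- \frac{157351}{1146216} \approx -0.13728$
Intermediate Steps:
$K{\left(X,V \right)} = \left(1 + X\right) \left(V + X\right)$
$- \frac{30}{4688} + \frac{16 \left(-3 - -7\right) K{\left(-4,5 \right)}}{1467} = - \frac{30}{4688} + \frac{16 \left(-3 - -7\right) \left(5 - 4 + \left(-4\right)^{2} + 5 \left(-4\right)\right)}{1467} = \left(-30\right) \frac{1}{4688} + 16 \left(-3 + 7\right) \left(5 - 4 + 16 - 20\right) \frac{1}{1467} = - \frac{15}{2344} + 16 \cdot 4 \left(-3\right) \frac{1}{1467} = - \frac{15}{2344} + 64 \left(-3\right) \frac{1}{1467} = - \frac{15}{2344} - \frac{64}{489} = - \frac{157351}{1146216}$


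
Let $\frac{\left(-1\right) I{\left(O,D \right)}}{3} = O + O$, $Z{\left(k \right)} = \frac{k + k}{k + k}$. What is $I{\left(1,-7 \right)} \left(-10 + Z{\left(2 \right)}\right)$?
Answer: $54$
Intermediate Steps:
$Z{\left(k \right)} = 1$ ($Z{\left(k \right)} = \frac{2 k}{2 k} = 2 k \frac{1}{2 k} = 1$)
$I{\left(O,D \right)} = - 6 O$ ($I{\left(O,D \right)} = - 3 \left(O + O\right) = - 3 \cdot 2 O = - 6 O$)
$I{\left(1,-7 \right)} \left(-10 + Z{\left(2 \right)}\right) = \left(-6\right) 1 \left(-10 + 1\right) = \left(-6\right) \left(-9\right) = 54$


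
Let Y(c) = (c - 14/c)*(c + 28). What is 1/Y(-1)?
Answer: 1/351 ≈ 0.0028490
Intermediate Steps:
Y(c) = (28 + c)*(c - 14/c) (Y(c) = (c - 14/c)*(28 + c) = (28 + c)*(c - 14/c))
1/Y(-1) = 1/(-14 + (-1)² - 392/(-1) + 28*(-1)) = 1/(-14 + 1 - 392*(-1) - 28) = 1/(-14 + 1 + 392 - 28) = 1/351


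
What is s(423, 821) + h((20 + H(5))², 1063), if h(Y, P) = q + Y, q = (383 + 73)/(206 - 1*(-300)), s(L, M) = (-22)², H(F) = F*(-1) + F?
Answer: 223880/253 ≈ 884.90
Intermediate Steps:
H(F) = 0 (H(F) = -F + F = 0)
s(L, M) = 484
q = 228/253 (q = 456/(206 + 300) = 456/506 = 456*(1/506) = 228/253 ≈ 0.90119)
h(Y, P) = 228/253 + Y
s(423, 821) + h((20 + H(5))², 1063) = 484 + (228/253 + (20 + 0)²) = 484 + (228/253 + 20²) = 484 + (228/253 + 400) = 484 + 101428/253 = 223880/253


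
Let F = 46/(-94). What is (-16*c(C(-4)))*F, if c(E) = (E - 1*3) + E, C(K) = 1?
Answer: -368/47 ≈ -7.8298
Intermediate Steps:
F = -23/47 (F = 46*(-1/94) = -23/47 ≈ -0.48936)
c(E) = -3 + 2*E (c(E) = (E - 3) + E = (-3 + E) + E = -3 + 2*E)
(-16*c(C(-4)))*F = -16*(-3 + 2*1)*(-23/47) = -16*(-3 + 2)*(-23/47) = -16*(-1)*(-23/47) = 16*(-23/47) = -368/47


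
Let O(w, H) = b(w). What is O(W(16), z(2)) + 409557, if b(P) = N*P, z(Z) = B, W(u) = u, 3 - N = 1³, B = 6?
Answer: 409589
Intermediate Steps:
N = 2 (N = 3 - 1*1³ = 3 - 1*1 = 3 - 1 = 2)
z(Z) = 6
b(P) = 2*P
O(w, H) = 2*w
O(W(16), z(2)) + 409557 = 2*16 + 409557 = 32 + 409557 = 409589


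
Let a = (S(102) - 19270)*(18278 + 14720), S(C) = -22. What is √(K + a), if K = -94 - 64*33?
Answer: I*√636599622 ≈ 25231.0*I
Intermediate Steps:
K = -2206 (K = -94 - 2112 = -2206)
a = -636597416 (a = (-22 - 19270)*(18278 + 14720) = -19292*32998 = -636597416)
√(K + a) = √(-2206 - 636597416) = √(-636599622) = I*√636599622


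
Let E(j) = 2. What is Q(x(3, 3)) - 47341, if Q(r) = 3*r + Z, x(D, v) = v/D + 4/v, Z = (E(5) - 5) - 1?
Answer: -47338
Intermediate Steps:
Z = -4 (Z = (2 - 5) - 1 = -3 - 1 = -4)
x(D, v) = 4/v + v/D
Q(r) = -4 + 3*r (Q(r) = 3*r - 4 = -4 + 3*r)
Q(x(3, 3)) - 47341 = (-4 + 3*(4/3 + 3/3)) - 47341 = (-4 + 3*(4*(⅓) + 3*(⅓))) - 47341 = (-4 + 3*(4/3 + 1)) - 47341 = (-4 + 3*(7/3)) - 47341 = (-4 + 7) - 47341 = 3 - 47341 = -47338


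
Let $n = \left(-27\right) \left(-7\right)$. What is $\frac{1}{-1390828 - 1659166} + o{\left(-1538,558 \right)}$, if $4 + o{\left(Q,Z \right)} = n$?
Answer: $\frac{564248889}{3049994} \approx 185.0$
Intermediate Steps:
$n = 189$
$o{\left(Q,Z \right)} = 185$ ($o{\left(Q,Z \right)} = -4 + 189 = 185$)
$\frac{1}{-1390828 - 1659166} + o{\left(-1538,558 \right)} = \frac{1}{-1390828 - 1659166} + 185 = \frac{1}{-3049994} + 185 = - \frac{1}{3049994} + 185 = \frac{564248889}{3049994}$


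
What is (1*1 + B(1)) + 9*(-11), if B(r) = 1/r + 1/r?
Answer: -96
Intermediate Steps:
B(r) = 2/r (B(r) = 1/r + 1/r = 2/r)
(1*1 + B(1)) + 9*(-11) = (1*1 + 2/1) + 9*(-11) = (1 + 2*1) - 99 = (1 + 2) - 99 = 3 - 99 = -96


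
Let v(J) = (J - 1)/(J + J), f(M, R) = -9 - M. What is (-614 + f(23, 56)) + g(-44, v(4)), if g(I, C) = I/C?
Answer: -2290/3 ≈ -763.33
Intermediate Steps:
v(J) = (-1 + J)/(2*J) (v(J) = (-1 + J)/((2*J)) = (-1 + J)*(1/(2*J)) = (-1 + J)/(2*J))
(-614 + f(23, 56)) + g(-44, v(4)) = (-614 + (-9 - 1*23)) - 44*8/(-1 + 4) = (-614 + (-9 - 23)) - 44/((½)*(¼)*3) = (-614 - 32) - 44/3/8 = -646 - 44*8/3 = -646 - 352/3 = -2290/3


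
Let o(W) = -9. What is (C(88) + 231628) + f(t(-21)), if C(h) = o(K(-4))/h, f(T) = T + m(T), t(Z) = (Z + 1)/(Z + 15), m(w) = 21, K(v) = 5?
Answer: 61156189/264 ≈ 2.3165e+5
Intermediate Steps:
t(Z) = (1 + Z)/(15 + Z)
f(T) = 21 + T (f(T) = T + 21 = 21 + T)
C(h) = -9/h
(C(88) + 231628) + f(t(-21)) = (-9/88 + 231628) + (21 + (1 - 21)/(15 - 21)) = (-9*1/88 + 231628) + (21 - 20/(-6)) = (-9/88 + 231628) + (21 - ⅙*(-20)) = 20383255/88 + (21 + 10/3) = 20383255/88 + 73/3 = 61156189/264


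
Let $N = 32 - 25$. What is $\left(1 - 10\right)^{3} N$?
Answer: $-5103$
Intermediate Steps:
$N = 7$
$\left(1 - 10\right)^{3} N = \left(1 - 10\right)^{3} \cdot 7 = \left(-9\right)^{3} \cdot 7 = \left(-729\right) 7 = -5103$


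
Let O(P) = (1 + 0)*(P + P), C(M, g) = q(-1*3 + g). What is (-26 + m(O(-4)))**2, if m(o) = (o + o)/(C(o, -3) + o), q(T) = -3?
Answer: 72900/121 ≈ 602.48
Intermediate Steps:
C(M, g) = -3
O(P) = 2*P (O(P) = 1*(2*P) = 2*P)
m(o) = 2*o/(-3 + o) (m(o) = (o + o)/(-3 + o) = (2*o)/(-3 + o) = 2*o/(-3 + o))
(-26 + m(O(-4)))**2 = (-26 + 2*(2*(-4))/(-3 + 2*(-4)))**2 = (-26 + 2*(-8)/(-3 - 8))**2 = (-26 + 2*(-8)/(-11))**2 = (-26 + 2*(-8)*(-1/11))**2 = (-26 + 16/11)**2 = (-270/11)**2 = 72900/121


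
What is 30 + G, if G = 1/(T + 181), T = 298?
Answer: 14371/479 ≈ 30.002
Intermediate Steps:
G = 1/479 (G = 1/(298 + 181) = 1/479 ≈ 0.0020877)
30 + G = 30 + 1/479 = 14371/479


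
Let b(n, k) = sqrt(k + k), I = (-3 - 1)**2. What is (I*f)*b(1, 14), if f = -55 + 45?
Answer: -320*sqrt(7) ≈ -846.64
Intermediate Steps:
I = 16 (I = (-4)**2 = 16)
f = -10
b(n, k) = sqrt(2)*sqrt(k) (b(n, k) = sqrt(2*k) = sqrt(2)*sqrt(k))
(I*f)*b(1, 14) = (16*(-10))*(sqrt(2)*sqrt(14)) = -320*sqrt(7)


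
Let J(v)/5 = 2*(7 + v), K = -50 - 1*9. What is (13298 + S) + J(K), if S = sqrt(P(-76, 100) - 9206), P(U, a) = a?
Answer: 12778 + I*sqrt(9106) ≈ 12778.0 + 95.425*I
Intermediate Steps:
K = -59 (K = -50 - 9 = -59)
J(v) = 70 + 10*v (J(v) = 5*(2*(7 + v)) = 5*(14 + 2*v) = 70 + 10*v)
S = I*sqrt(9106) (S = sqrt(100 - 9206) = sqrt(-9106) = I*sqrt(9106) ≈ 95.425*I)
(13298 + S) + J(K) = (13298 + I*sqrt(9106)) + (70 + 10*(-59)) = (13298 + I*sqrt(9106)) + (70 - 590) = (13298 + I*sqrt(9106)) - 520 = 12778 + I*sqrt(9106)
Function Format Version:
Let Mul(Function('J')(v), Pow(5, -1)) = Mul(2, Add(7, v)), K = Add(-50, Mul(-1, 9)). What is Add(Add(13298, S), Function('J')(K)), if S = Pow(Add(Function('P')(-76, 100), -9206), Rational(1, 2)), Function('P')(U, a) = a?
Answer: Add(12778, Mul(I, Pow(9106, Rational(1, 2)))) ≈ Add(12778., Mul(95.425, I))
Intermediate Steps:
K = -59 (K = Add(-50, -9) = -59)
Function('J')(v) = Add(70, Mul(10, v)) (Function('J')(v) = Mul(5, Mul(2, Add(7, v))) = Mul(5, Add(14, Mul(2, v))) = Add(70, Mul(10, v)))
S = Mul(I, Pow(9106, Rational(1, 2))) (S = Pow(Add(100, -9206), Rational(1, 2)) = Pow(-9106, Rational(1, 2)) = Mul(I, Pow(9106, Rational(1, 2))) ≈ Mul(95.425, I))
Add(Add(13298, S), Function('J')(K)) = Add(Add(13298, Mul(I, Pow(9106, Rational(1, 2)))), Add(70, Mul(10, -59))) = Add(Add(13298, Mul(I, Pow(9106, Rational(1, 2)))), Add(70, -590)) = Add(Add(13298, Mul(I, Pow(9106, Rational(1, 2)))), -520) = Add(12778, Mul(I, Pow(9106, Rational(1, 2))))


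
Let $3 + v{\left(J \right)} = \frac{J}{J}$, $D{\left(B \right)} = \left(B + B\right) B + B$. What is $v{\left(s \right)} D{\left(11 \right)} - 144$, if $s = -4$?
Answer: $-650$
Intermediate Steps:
$D{\left(B \right)} = B + 2 B^{2}$ ($D{\left(B \right)} = 2 B B + B = 2 B^{2} + B = B + 2 B^{2}$)
$v{\left(J \right)} = -2$ ($v{\left(J \right)} = -3 + \frac{J}{J} = -3 + 1 = -2$)
$v{\left(s \right)} D{\left(11 \right)} - 144 = - 2 \cdot 11 \left(1 + 2 \cdot 11\right) - 144 = - 2 \cdot 11 \left(1 + 22\right) - 144 = - 2 \cdot 11 \cdot 23 - 144 = \left(-2\right) 253 - 144 = -506 - 144 = -650$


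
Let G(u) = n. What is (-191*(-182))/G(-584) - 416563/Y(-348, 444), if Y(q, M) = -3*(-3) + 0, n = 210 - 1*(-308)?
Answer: -15390484/333 ≈ -46218.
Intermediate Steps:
n = 518 (n = 210 + 308 = 518)
G(u) = 518
Y(q, M) = 9 (Y(q, M) = 9 + 0 = 9)
(-191*(-182))/G(-584) - 416563/Y(-348, 444) = -191*(-182)/518 - 416563/9 = 34762*(1/518) - 416563*⅑ = 2483/37 - 416563/9 = -15390484/333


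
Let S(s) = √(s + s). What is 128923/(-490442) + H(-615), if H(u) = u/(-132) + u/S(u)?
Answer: 47433999/10789724 + I*√1230/2 ≈ 4.3962 + 17.536*I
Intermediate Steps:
S(s) = √2*√s (S(s) = √(2*s) = √2*√s)
H(u) = -u/132 + √2*√u/2 (H(u) = u/(-132) + u/((√2*√u)) = u*(-1/132) + u*(√2/(2*√u)) = -u/132 + √2*√u/2)
128923/(-490442) + H(-615) = 128923/(-490442) + (-1/132*(-615) + √2*√(-615)/2) = 128923*(-1/490442) + (205/44 + √2*(I*√615)/2) = -128923/490442 + (205/44 + I*√1230/2) = 47433999/10789724 + I*√1230/2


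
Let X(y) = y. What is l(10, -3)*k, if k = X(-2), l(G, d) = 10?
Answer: -20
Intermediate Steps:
k = -2
l(10, -3)*k = 10*(-2) = -20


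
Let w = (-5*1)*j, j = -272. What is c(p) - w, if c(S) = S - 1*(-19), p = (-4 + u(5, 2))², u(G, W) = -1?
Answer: -1316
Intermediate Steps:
w = 1360 (w = -5*1*(-272) = -5*(-272) = 1360)
p = 25 (p = (-4 - 1)² = (-5)² = 25)
c(S) = 19 + S (c(S) = S + 19 = 19 + S)
c(p) - w = (19 + 25) - 1*1360 = 44 - 1360 = -1316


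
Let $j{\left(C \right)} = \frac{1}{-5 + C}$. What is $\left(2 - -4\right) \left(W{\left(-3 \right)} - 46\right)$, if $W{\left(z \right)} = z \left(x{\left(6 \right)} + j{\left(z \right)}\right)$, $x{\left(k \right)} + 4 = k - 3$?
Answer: $- \frac{1023}{4} \approx -255.75$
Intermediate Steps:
$x{\left(k \right)} = -7 + k$ ($x{\left(k \right)} = -4 + \left(k - 3\right) = -4 + \left(-3 + k\right) = -7 + k$)
$W{\left(z \right)} = z \left(-1 + \frac{1}{-5 + z}\right)$ ($W{\left(z \right)} = z \left(\left(-7 + 6\right) + \frac{1}{-5 + z}\right) = z \left(-1 + \frac{1}{-5 + z}\right)$)
$\left(2 - -4\right) \left(W{\left(-3 \right)} - 46\right) = \left(2 - -4\right) \left(- \frac{3 \left(6 - -3\right)}{-5 - 3} - 46\right) = \left(2 + 4\right) \left(- \frac{3 \left(6 + 3\right)}{-8} - 46\right) = 6 \left(\left(-3\right) \left(- \frac{1}{8}\right) 9 - 46\right) = 6 \left(\frac{27}{8} - 46\right) = 6 \left(- \frac{341}{8}\right) = - \frac{1023}{4}$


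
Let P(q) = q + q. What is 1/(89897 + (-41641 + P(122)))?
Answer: 1/48500 ≈ 2.0619e-5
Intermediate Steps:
P(q) = 2*q
1/(89897 + (-41641 + P(122))) = 1/(89897 + (-41641 + 2*122)) = 1/(89897 + (-41641 + 244)) = 1/(89897 - 41397) = 1/48500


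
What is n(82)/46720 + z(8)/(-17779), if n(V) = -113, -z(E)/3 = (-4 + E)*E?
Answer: 2476093/830634880 ≈ 0.0029810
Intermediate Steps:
z(E) = -3*E*(-4 + E) (z(E) = -3*(-4 + E)*E = -3*E*(-4 + E))
n(82)/46720 + z(8)/(-17779) = -113/46720 + (3*8*(4 - 1*8))/(-17779) = -113*1/46720 + (3*8*(4 - 8))*(-1/17779) = -113/46720 + (3*8*(-4))*(-1/17779) = -113/46720 - 96*(-1/17779) = -113/46720 + 96/17779 = 2476093/830634880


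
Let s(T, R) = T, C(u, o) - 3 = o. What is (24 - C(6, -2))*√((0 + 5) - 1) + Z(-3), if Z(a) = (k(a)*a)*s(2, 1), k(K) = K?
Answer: 64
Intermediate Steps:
C(u, o) = 3 + o
Z(a) = 2*a² (Z(a) = (a*a)*2 = a²*2 = 2*a²)
(24 - C(6, -2))*√((0 + 5) - 1) + Z(-3) = (24 - (3 - 2))*√((0 + 5) - 1) + 2*(-3)² = (24 - 1*1)*√(5 - 1) + 2*9 = (24 - 1)*√4 + 18 = 23*2 + 18 = 46 + 18 = 64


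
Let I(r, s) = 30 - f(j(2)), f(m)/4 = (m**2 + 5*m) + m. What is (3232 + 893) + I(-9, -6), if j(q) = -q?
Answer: 4187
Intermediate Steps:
f(m) = 4*m**2 + 24*m (f(m) = 4*((m**2 + 5*m) + m) = 4*(m**2 + 6*m) = 4*m**2 + 24*m)
I(r, s) = 62 (I(r, s) = 30 - 4*(-1*2)*(6 - 1*2) = 30 - 4*(-2)*(6 - 2) = 30 - 4*(-2)*4 = 30 - 1*(-32) = 30 + 32 = 62)
(3232 + 893) + I(-9, -6) = (3232 + 893) + 62 = 4125 + 62 = 4187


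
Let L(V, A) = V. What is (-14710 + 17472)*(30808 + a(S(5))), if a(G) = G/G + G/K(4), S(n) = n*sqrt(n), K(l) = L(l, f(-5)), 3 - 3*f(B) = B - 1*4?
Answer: 85094458 + 6905*sqrt(5)/2 ≈ 8.5102e+7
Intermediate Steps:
f(B) = 7/3 - B/3 (f(B) = 1 - (B - 1*4)/3 = 1 - (B - 4)/3 = 1 - (-4 + B)/3 = 1 + (4/3 - B/3) = 7/3 - B/3)
K(l) = l
S(n) = n**(3/2)
a(G) = 1 + G/4 (a(G) = G/G + G/4 = 1 + G*(1/4) = 1 + G/4)
(-14710 + 17472)*(30808 + a(S(5))) = (-14710 + 17472)*(30808 + (1 + 5**(3/2)/4)) = 2762*(30808 + (1 + (5*sqrt(5))/4)) = 2762*(30808 + (1 + 5*sqrt(5)/4)) = 2762*(30809 + 5*sqrt(5)/4) = 85094458 + 6905*sqrt(5)/2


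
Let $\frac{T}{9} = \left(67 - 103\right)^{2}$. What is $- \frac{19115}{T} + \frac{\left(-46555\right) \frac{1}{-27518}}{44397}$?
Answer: $- \frac{1297365037265}{791672386608} \approx -1.6388$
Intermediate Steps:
$T = 11664$ ($T = 9 \left(67 - 103\right)^{2} = 9 \left(-36\right)^{2} = 9 \cdot 1296 = 11664$)
$- \frac{19115}{T} + \frac{\left(-46555\right) \frac{1}{-27518}}{44397} = - \frac{19115}{11664} + \frac{\left(-46555\right) \frac{1}{-27518}}{44397} = \left(-19115\right) \frac{1}{11664} + \left(-46555\right) \left(- \frac{1}{27518}\right) \frac{1}{44397} = - \frac{19115}{11664} + \frac{46555}{27518} \cdot \frac{1}{44397} = - \frac{19115}{11664} + \frac{46555}{1221716646} = - \frac{1297365037265}{791672386608}$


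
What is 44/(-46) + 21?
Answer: 461/23 ≈ 20.043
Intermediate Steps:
44/(-46) + 21 = -1/46*44 + 21 = -22/23 + 21 = 461/23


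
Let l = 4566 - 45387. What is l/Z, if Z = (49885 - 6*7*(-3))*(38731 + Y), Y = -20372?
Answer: -3711/83468359 ≈ -4.4460e-5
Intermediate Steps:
l = -40821
Z = 918151949 (Z = (49885 - 6*7*(-3))*(38731 - 20372) = (49885 - 42*(-3))*18359 = (49885 + 126)*18359 = 50011*18359 = 918151949)
l/Z = -40821/918151949 = -40821*1/918151949 = -3711/83468359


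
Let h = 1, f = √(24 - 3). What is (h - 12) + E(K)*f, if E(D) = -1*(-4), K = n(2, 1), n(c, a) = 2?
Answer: -11 + 4*√21 ≈ 7.3303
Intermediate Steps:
K = 2
f = √21 ≈ 4.5826
E(D) = 4
(h - 12) + E(K)*f = (1 - 12) + 4*√21 = -11 + 4*√21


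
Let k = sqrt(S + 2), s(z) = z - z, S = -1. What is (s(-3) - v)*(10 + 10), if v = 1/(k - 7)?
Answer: 10/3 ≈ 3.3333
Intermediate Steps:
s(z) = 0
k = 1 (k = sqrt(-1 + 2) = sqrt(1) = 1)
v = -1/6 (v = 1/(1 - 7) = 1/(-6) = -1/6 ≈ -0.16667)
(s(-3) - v)*(10 + 10) = (0 - 1*(-1/6))*(10 + 10) = (0 + 1/6)*20 = (1/6)*20 = 10/3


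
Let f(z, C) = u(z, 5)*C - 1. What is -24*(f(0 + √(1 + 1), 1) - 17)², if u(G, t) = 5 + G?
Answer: -4104 + 624*√2 ≈ -3221.5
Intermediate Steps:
f(z, C) = -1 + C*(5 + z) (f(z, C) = (5 + z)*C - 1 = C*(5 + z) - 1 = -1 + C*(5 + z))
-24*(f(0 + √(1 + 1), 1) - 17)² = -24*((-1 + 1*(5 + (0 + √(1 + 1)))) - 17)² = -24*((-1 + 1*(5 + (0 + √2))) - 17)² = -24*((-1 + 1*(5 + √2)) - 17)² = -24*((-1 + (5 + √2)) - 17)² = -24*((4 + √2) - 17)² = -24*(-13 + √2)²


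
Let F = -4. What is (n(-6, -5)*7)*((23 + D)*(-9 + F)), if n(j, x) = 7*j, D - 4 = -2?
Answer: 95550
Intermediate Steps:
D = 2 (D = 4 - 2 = 2)
(n(-6, -5)*7)*((23 + D)*(-9 + F)) = ((7*(-6))*7)*((23 + 2)*(-9 - 4)) = (-42*7)*(25*(-13)) = -294*(-325) = 95550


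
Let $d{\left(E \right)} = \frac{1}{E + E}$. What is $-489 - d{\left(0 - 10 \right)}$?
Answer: $- \frac{9779}{20} \approx -488.95$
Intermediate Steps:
$d{\left(E \right)} = \frac{1}{2 E}$
$-489 - d{\left(0 - 10 \right)} = -489 - \frac{1}{2 \left(0 - 10\right)} = -489 - \frac{1}{2 \left(-10\right)} = -489 - \frac{1}{2} \left(- \frac{1}{10}\right) = -489 - - \frac{1}{20} = -489 + \frac{1}{20} = - \frac{9779}{20}$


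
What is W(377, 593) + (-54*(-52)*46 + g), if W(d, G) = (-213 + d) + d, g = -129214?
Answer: 495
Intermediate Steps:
W(d, G) = -213 + 2*d
W(377, 593) + (-54*(-52)*46 + g) = (-213 + 2*377) + (-54*(-52)*46 - 129214) = (-213 + 754) + (2808*46 - 129214) = 541 + (129168 - 129214) = 541 - 46 = 495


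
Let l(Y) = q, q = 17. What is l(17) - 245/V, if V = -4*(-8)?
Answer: 299/32 ≈ 9.3438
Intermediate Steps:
l(Y) = 17
V = 32
l(17) - 245/V = 17 - 245/32 = 299/32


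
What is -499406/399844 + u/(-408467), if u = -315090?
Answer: -39002012321/81661539574 ≈ -0.47761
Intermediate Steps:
-499406/399844 + u/(-408467) = -499406/399844 - 315090/(-408467) = -499406*1/399844 - 315090*(-1/408467) = -249703/199922 + 315090/408467 = -39002012321/81661539574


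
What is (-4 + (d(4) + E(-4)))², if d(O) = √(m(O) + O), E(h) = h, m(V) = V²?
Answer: 84 - 32*√5 ≈ 12.446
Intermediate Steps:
d(O) = √(O + O²) (d(O) = √(O² + O) = √(O + O²))
(-4 + (d(4) + E(-4)))² = (-4 + (√(4*(1 + 4)) - 4))² = (-4 + (√(4*5) - 4))² = (-4 + (√20 - 4))² = (-4 + (2*√5 - 4))² = (-4 + (-4 + 2*√5))² = (-8 + 2*√5)²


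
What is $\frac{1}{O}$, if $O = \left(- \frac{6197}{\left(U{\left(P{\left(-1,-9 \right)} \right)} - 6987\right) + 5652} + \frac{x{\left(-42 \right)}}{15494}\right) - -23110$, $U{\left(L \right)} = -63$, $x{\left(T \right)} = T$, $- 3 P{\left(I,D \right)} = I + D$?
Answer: $\frac{10830306}{250336350461} \approx 4.3263 \cdot 10^{-5}$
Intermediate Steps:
$P{\left(I,D \right)} = - \frac{D}{3} - \frac{I}{3}$ ($P{\left(I,D \right)} = - \frac{I + D}{3} = - \frac{D + I}{3} = - \frac{D}{3} - \frac{I}{3}$)
$O = \frac{250336350461}{10830306}$ ($O = \left(- \frac{6197}{\left(-63 - 6987\right) + 5652} - \frac{42}{15494}\right) - -23110 = \left(- \frac{6197}{-7050 + 5652} - \frac{21}{7747}\right) + 23110 = \left(- \frac{6197}{-1398} - \frac{21}{7747}\right) + 23110 = \left(\left(-6197\right) \left(- \frac{1}{1398}\right) - \frac{21}{7747}\right) + 23110 = \left(\frac{6197}{1398} - \frac{21}{7747}\right) + 23110 = \frac{47978801}{10830306} + 23110 = \frac{250336350461}{10830306} \approx 23114.0$)
$\frac{1}{O} = \frac{1}{\frac{250336350461}{10830306}} = \frac{10830306}{250336350461}$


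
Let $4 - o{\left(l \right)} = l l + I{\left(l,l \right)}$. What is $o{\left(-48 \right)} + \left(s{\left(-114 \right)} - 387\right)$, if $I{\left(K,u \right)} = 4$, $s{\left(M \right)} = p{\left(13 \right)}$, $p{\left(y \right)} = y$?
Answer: $-2678$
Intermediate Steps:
$s{\left(M \right)} = 13$
$o{\left(l \right)} = - l^{2}$ ($o{\left(l \right)} = 4 - \left(l l + 4\right) = 4 - \left(l^{2} + 4\right) = 4 - \left(4 + l^{2}\right) = - l^{2}$)
$o{\left(-48 \right)} + \left(s{\left(-114 \right)} - 387\right) = - \left(-48\right)^{2} + \left(13 - 387\right) = \left(-1\right) 2304 + \left(13 - 387\right) = -2304 - 374 = -2678$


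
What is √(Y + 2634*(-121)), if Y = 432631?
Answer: √113917 ≈ 337.52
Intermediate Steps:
√(Y + 2634*(-121)) = √(432631 + 2634*(-121)) = √(432631 - 318714) = √113917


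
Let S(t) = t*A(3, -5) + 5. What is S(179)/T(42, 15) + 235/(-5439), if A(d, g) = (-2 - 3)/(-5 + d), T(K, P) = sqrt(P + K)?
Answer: -235/5439 + 905*sqrt(57)/114 ≈ 59.892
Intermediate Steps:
T(K, P) = sqrt(K + P)
A(d, g) = -5/(-5 + d)
S(t) = 5 + 5*t/2 (S(t) = t*(-5/(-5 + 3)) + 5 = t*(-5/(-2)) + 5 = t*(-5*(-1/2)) + 5 = t*(5/2) + 5 = 5*t/2 + 5 = 5 + 5*t/2)
S(179)/T(42, 15) + 235/(-5439) = (5 + (5/2)*179)/(sqrt(42 + 15)) + 235/(-5439) = (5 + 895/2)/(sqrt(57)) + 235*(-1/5439) = 905*(sqrt(57)/57)/2 - 235/5439 = 905*sqrt(57)/114 - 235/5439 = -235/5439 + 905*sqrt(57)/114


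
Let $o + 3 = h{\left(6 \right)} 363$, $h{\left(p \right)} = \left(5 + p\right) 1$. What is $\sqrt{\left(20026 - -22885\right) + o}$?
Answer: $\sqrt{46901} \approx 216.57$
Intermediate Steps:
$h{\left(p \right)} = 5 + p$
$o = 3990$ ($o = -3 + \left(5 + 6\right) 363 = -3 + 11 \cdot 363 = -3 + 3993 = 3990$)
$\sqrt{\left(20026 - -22885\right) + o} = \sqrt{\left(20026 - -22885\right) + 3990} = \sqrt{\left(20026 + 22885\right) + 3990} = \sqrt{42911 + 3990} = \sqrt{46901}$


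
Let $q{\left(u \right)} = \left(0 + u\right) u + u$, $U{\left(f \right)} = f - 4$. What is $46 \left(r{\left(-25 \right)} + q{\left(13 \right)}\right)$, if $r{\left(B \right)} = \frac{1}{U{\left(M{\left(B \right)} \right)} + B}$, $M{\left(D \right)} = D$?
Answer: $\frac{226021}{27} \approx 8371.1$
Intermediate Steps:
$U{\left(f \right)} = -4 + f$ ($U{\left(f \right)} = f - 4 = -4 + f$)
$q{\left(u \right)} = u + u^{2}$ ($q{\left(u \right)} = u u + u = u^{2} + u = u + u^{2}$)
$r{\left(B \right)} = \frac{1}{-4 + 2 B}$ ($r{\left(B \right)} = \frac{1}{\left(-4 + B\right) + B} = \frac{1}{-4 + 2 B}$)
$46 \left(r{\left(-25 \right)} + q{\left(13 \right)}\right) = 46 \left(\frac{1}{2 \left(-2 - 25\right)} + 13 \left(1 + 13\right)\right) = 46 \left(\frac{1}{2 \left(-27\right)} + 13 \cdot 14\right) = 46 \left(\frac{1}{2} \left(- \frac{1}{27}\right) + 182\right) = 46 \left(- \frac{1}{54} + 182\right) = 46 \cdot \frac{9827}{54} = \frac{226021}{27}$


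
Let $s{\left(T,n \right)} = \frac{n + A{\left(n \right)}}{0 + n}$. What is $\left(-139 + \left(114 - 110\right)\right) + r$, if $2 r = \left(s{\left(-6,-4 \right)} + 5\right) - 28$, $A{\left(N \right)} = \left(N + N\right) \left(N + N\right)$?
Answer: $-154$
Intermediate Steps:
$A{\left(N \right)} = 4 N^{2}$ ($A{\left(N \right)} = 2 N 2 N = 4 N^{2}$)
$s{\left(T,n \right)} = \frac{n + 4 n^{2}}{n}$ ($s{\left(T,n \right)} = \frac{n + 4 n^{2}}{0 + n} = \frac{n + 4 n^{2}}{n}$)
$r = -19$ ($r = \frac{\left(\left(1 + 4 \left(-4\right)\right) + 5\right) - 28}{2} = \frac{\left(\left(1 - 16\right) + 5\right) - 28}{2} = \frac{\left(-15 + 5\right) - 28}{2} = \frac{-10 - 28}{2} = \frac{1}{2} \left(-38\right) = -19$)
$\left(-139 + \left(114 - 110\right)\right) + r = \left(-139 + \left(114 - 110\right)\right) - 19 = \left(-139 + 4\right) - 19 = -135 - 19 = -154$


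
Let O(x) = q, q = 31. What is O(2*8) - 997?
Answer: -966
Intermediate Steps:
O(x) = 31
O(2*8) - 997 = 31 - 997 = -966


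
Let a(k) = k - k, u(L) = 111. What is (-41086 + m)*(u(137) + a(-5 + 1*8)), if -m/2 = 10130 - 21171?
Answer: -2109444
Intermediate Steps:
m = 22082 (m = -2*(10130 - 21171) = -2*(-11041) = 22082)
a(k) = 0
(-41086 + m)*(u(137) + a(-5 + 1*8)) = (-41086 + 22082)*(111 + 0) = -19004*111 = -2109444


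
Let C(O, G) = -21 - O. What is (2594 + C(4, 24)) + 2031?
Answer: 4600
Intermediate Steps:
(2594 + C(4, 24)) + 2031 = (2594 + (-21 - 1*4)) + 2031 = (2594 + (-21 - 4)) + 2031 = (2594 - 25) + 2031 = 2569 + 2031 = 4600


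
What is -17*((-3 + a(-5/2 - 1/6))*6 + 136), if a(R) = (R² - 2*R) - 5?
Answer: -8296/3 ≈ -2765.3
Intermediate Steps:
a(R) = -5 + R² - 2*R
-17*((-3 + a(-5/2 - 1/6))*6 + 136) = -17*((-3 + (-5 + (-5/2 - 1/6)² - 2*(-5/2 - 1/6)))*6 + 136) = -17*((-3 + (-5 + (-5*½ - 1*⅙)² - 2*(-5*½ - 1*⅙)))*6 + 136) = -17*((-3 + (-5 + (-5/2 - ⅙)² - 2*(-5/2 - ⅙)))*6 + 136) = -17*((-3 + (-5 + (-8/3)² - 2*(-8/3)))*6 + 136) = -17*((-3 + (-5 + 64/9 + 16/3))*6 + 136) = -17*((-3 + 67/9)*6 + 136) = -17*((40/9)*6 + 136) = -17*(80/3 + 136) = -17*488/3 = -8296/3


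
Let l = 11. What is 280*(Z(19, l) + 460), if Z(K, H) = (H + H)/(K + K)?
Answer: 2450280/19 ≈ 1.2896e+5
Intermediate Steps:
Z(K, H) = H/K (Z(K, H) = (2*H)/((2*K)) = (2*H)*(1/(2*K)) = H/K)
280*(Z(19, l) + 460) = 280*(11/19 + 460) = 280*(8751/19) = 2450280/19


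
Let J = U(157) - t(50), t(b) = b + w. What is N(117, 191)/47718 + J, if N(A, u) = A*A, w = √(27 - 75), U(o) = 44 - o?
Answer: -862705/5302 - 4*I*√3 ≈ -162.71 - 6.9282*I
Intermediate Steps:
w = 4*I*√3 (w = √(-48) = 4*I*√3 ≈ 6.9282*I)
N(A, u) = A²
t(b) = b + 4*I*√3
J = -163 - 4*I*√3 (J = (44 - 1*157) - (50 + 4*I*√3) = (44 - 157) + (-50 - 4*I*√3) = -113 + (-50 - 4*I*√3) = -163 - 4*I*√3 ≈ -163.0 - 6.9282*I)
N(117, 191)/47718 + J = 117²/47718 + (-163 - 4*I*√3) = 13689*(1/47718) + (-163 - 4*I*√3) = 1521/5302 + (-163 - 4*I*√3) = -862705/5302 - 4*I*√3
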